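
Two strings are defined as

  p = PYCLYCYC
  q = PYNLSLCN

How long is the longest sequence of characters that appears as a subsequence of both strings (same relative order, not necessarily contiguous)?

4

Pick P [1,1], then Y [2,2], then L [4,6], then C [6,7]; all 4 characters appear in both, in order. The LCS DP gives dp[8][8] = 4, so this is optimal.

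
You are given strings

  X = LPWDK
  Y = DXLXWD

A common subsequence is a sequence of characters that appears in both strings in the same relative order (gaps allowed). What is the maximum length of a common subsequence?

Let dp[i][j] be the LCS length of the first i characters of X and the first j characters of Y. dp[i][j] = dp[i-1][j-1]+1 when the i-th and j-th characters match, else max(dp[i-1][j], dp[i][j-1]).
    ·  D  X  L  X  W  D
 ·  0  0  0  0  0  0  0
 L  0  0  0  1  1  1  1
 P  0  0  0  1  1  1  1
 W  0  0  0  1  1  2  2
 D  0  1  1  1  1  2  3
 K  0  1  1  1  1  2  3
dp[5][6] = 3. One LCS (by backtracking along matches): LWD.

3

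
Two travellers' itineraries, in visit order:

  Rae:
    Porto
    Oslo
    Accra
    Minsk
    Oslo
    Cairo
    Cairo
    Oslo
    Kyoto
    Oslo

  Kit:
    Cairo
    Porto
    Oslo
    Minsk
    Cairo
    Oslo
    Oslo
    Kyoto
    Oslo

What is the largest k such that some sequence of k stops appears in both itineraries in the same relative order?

Pick Porto (Rae #1, Kit #2) → Oslo (Rae #2, Kit #3) → Minsk (Rae #4, Kit #4) → Oslo (Rae #5, Kit #6) → Oslo (Rae #8, Kit #7) → Kyoto (Rae #9, Kit #8) → Oslo (Rae #10, Kit #9); all 7 stops appear in both, in order. The LCS DP gives dp[10][9] = 7, so this is optimal.

7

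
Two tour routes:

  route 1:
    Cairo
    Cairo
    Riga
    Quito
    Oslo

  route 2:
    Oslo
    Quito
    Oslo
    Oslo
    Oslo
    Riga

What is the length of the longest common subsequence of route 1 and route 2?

2

Taking Quito at route 1[4]=route 2[2], Oslo at route 1[5]=route 2[5] gives a common subsequence of length 2. Since dp[5][6] = 2, nothing longer is possible.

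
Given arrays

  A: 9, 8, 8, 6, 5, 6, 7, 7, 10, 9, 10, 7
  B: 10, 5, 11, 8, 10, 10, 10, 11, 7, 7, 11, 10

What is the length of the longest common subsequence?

4

Let dp[i][j] be the LCS length of the first i values of A and the first j values of B. dp[i][j] = dp[i-1][j-1]+1 when the i-th and j-th values match, else max(dp[i-1][j], dp[i][j-1]).
    · 10  5 11  8 10 10 10 11  7  7 11 10
 ·  0  0  0  0  0  0  0  0  0  0  0  0  0
 9  0  0  0  0  0  0  0  0  0  0  0  0  0
 8  0  0  0  0  1  1  1  1  1  1  1  1  1
 8  0  0  0  0  1  1  1  1  1  1  1  1  1
 6  0  0  0  0  1  1  1  1  1  1  1  1  1
 5  0  0  1  1  1  1  1  1  1  1  1  1  1
 6  0  0  1  1  1  1  1  1  1  1  1  1  1
 7  0  0  1  1  1  1  1  1  1  2  2  2  2
 7  0  0  1  1  1  1  1  1  1  2  3  3  3
10  0  1  1  1  1  2  2  2  2  2  3  3  4
 9  0  1  1  1  1  2  2  2  2  2  3  3  4
10  0  1  1  1  1  2  3  3  3  3  3  3  4
 7  0  1  1  1  1  2  3  3  3  4  4  4  4
dp[12][12] = 4. One LCS (by backtracking along matches): 8, 7, 7, 10.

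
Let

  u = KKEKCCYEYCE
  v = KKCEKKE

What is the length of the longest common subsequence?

5

Match K at u[1]=v[1], K at u[2]=v[2], E at u[3]=v[4], K at u[4]=v[6], E at u[11]=v[7] — 5 characters in the same relative order in both, and the DP table's final entry dp[11][7] is also 5, so no common subsequence is longer.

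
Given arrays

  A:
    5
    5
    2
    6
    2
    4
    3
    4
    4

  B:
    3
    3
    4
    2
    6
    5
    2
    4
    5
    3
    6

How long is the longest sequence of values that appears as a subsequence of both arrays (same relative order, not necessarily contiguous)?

Taking 2 [3,4], 6 [4,5], 2 [5,7], 4 [6,8], 3 [7,10] gives a common subsequence of length 5, and the DP table's final entry dp[9][11] is also 5, so no common subsequence is longer.

5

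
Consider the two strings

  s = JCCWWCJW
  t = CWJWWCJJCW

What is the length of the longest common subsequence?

Let dp[i][j] be the LCS length of the first i characters of s and the first j characters of t. dp[i][j] = dp[i-1][j-1]+1 when the i-th and j-th characters match, else max(dp[i-1][j], dp[i][j-1]).
    ·  C  W  J  W  W  C  J  J  C  W
 ·  0  0  0  0  0  0  0  0  0  0  0
 J  0  0  0  1  1  1  1  1  1  1  1
 C  0  1  1  1  1  1  2  2  2  2  2
 C  0  1  1  1  1  1  2  2  2  3  3
 W  0  1  2  2  2  2  2  2  2  3  4
 W  0  1  2  2  3  3  3  3  3  3  4
 C  0  1  2  2  3  3  4  4  4  4  4
 J  0  1  2  3  3  3  4  5  5  5  5
 W  0  1  2  3  4  4  4  5  5  5  6
dp[8][10] = 6. One LCS (by backtracking along matches): JWWCJW.

6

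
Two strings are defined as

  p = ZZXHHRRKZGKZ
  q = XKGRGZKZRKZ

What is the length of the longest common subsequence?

6

Let dp[i][j] be the LCS length of the first i characters of p and the first j characters of q. dp[i][j] = dp[i-1][j-1]+1 when the i-th and j-th characters match, else max(dp[i-1][j], dp[i][j-1]).
    ·  X  K  G  R  G  Z  K  Z  R  K  Z
 ·  0  0  0  0  0  0  0  0  0  0  0  0
 Z  0  0  0  0  0  0  1  1  1  1  1  1
 Z  0  0  0  0  0  0  1  1  2  2  2  2
 X  0  1  1  1  1  1  1  1  2  2  2  2
 H  0  1  1  1  1  1  1  1  2  2  2  2
 H  0  1  1  1  1  1  1  1  2  2  2  2
 R  0  1  1  1  2  2  2  2  2  3  3  3
 R  0  1  1  1  2  2  2  2  2  3  3  3
 K  0  1  2  2  2  2  2  3  3  3  4  4
 Z  0  1  2  2  2  2  3  3  4  4  4  5
 G  0  1  2  3  3  3  3  3  4  4  4  5
 K  0  1  2  3  3  3  3  4  4  4  5  5
 Z  0  1  2  3  3  3  4  4  5  5  5  6
dp[12][11] = 6. One LCS (by backtracking along matches): XRKZKZ.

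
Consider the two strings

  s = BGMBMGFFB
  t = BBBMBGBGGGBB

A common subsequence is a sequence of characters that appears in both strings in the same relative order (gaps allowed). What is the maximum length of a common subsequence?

5

Pick B (s #1, t #5); then G (s #2, t #6); then B (s #4, t #7); then G (s #6, t #10); then B (s #9, t #12); all 5 characters appear in both, in order. Since dp[9][12] = 5, nothing longer is possible.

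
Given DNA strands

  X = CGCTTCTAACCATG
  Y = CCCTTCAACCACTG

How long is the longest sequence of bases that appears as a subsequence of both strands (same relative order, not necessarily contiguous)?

Pick C at X[1]=Y[2], C at X[3]=Y[3], T at X[4]=Y[4], T at X[5]=Y[5], C at X[6]=Y[6], A at X[8]=Y[7], A at X[9]=Y[8], C at X[10]=Y[9], C at X[11]=Y[10], A at X[12]=Y[11], T at X[13]=Y[13], G at X[14]=Y[14]; all 12 bases appear in both, in order. dp[14][14] = 12 confirms this is the maximum.

12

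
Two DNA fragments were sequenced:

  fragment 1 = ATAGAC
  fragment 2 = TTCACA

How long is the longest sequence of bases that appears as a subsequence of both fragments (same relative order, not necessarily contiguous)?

3

Let dp[i][j] be the LCS length of the first i bases of fragment 1 and the first j bases of fragment 2. dp[i][j] = dp[i-1][j-1]+1 when the i-th and j-th bases match, else max(dp[i-1][j], dp[i][j-1]).
    ·  T  T  C  A  C  A
 ·  0  0  0  0  0  0  0
 A  0  0  0  0  1  1  1
 T  0  1  1  1  1  1  1
 A  0  1  1  1  2  2  2
 G  0  1  1  1  2  2  2
 A  0  1  1  1  2  2  3
 C  0  1  1  2  2  3  3
dp[6][6] = 3. One LCS (by backtracking along matches): TAA.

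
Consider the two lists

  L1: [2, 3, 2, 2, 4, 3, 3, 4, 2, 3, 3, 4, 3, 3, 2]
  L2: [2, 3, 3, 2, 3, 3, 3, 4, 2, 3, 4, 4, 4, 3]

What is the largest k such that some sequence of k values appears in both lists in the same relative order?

10

Pick 2 [1,1]; then 3 [2,3]; then 2 [3,4]; then 3 [6,6]; then 3 [7,7]; then 4 [8,8]; then 2 [9,9]; then 3 [10,10]; then 4 [12,13]; then 3 [14,14]; all 10 values appear in both, in order, and the DP table's final entry dp[15][14] is also 10, so no common subsequence is longer.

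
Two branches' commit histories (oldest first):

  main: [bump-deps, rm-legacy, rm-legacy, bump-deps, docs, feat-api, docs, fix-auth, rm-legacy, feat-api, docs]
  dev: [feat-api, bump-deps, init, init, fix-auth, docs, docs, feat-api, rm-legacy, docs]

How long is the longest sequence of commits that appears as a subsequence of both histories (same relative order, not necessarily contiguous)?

5

One common subsequence of length 5: bump-deps [1,2] → docs [5,7] → feat-api [6,8] → rm-legacy [9,9] → docs [11,10]. Since dp[11][10] = 5, nothing longer is possible.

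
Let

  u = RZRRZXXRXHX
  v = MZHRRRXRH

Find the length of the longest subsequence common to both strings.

One common subsequence of length 6: R [1,4], then R [3,5], then R [4,6], then X [7,7], then R [8,8], then H [10,9]. Since dp[11][9] = 6, nothing longer is possible.

6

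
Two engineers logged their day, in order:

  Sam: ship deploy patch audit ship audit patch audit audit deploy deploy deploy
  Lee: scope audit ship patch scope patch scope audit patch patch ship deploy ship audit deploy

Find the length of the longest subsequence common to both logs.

Taking ship (Sam #1, Lee #3), then patch (Sam #3, Lee #6), then audit (Sam #4, Lee #8), then ship (Sam #5, Lee #13), then audit (Sam #9, Lee #14), then deploy (Sam #12, Lee #15) gives a common subsequence of length 6. The LCS DP gives dp[12][15] = 6, so this is optimal.

6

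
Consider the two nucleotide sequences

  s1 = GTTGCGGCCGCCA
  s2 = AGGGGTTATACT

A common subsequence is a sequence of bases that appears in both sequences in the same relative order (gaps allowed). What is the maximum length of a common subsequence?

Pick G [1,2] → G [4,3] → G [6,4] → G [7,5] → C [8,11]; all 5 bases appear in both, in order. The LCS DP gives dp[13][12] = 5, so this is optimal.

5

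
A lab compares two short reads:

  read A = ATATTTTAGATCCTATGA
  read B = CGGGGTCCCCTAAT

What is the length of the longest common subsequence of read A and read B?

7

Match G at read A[9]=read B[5], T at read A[11]=read B[6], C at read A[12]=read B[9], C at read A[13]=read B[10], T at read A[14]=read B[11], A at read A[15]=read B[13], T at read A[16]=read B[14] — 7 bases in the same relative order in both. dp[18][14] = 7 confirms this is the maximum.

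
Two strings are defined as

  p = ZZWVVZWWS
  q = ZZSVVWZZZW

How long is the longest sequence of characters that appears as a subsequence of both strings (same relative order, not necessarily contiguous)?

6

Let dp[i][j] be the LCS length of the first i characters of p and the first j characters of q. dp[i][j] = dp[i-1][j-1]+1 when the i-th and j-th characters match, else max(dp[i-1][j], dp[i][j-1]).
    ·  Z  Z  S  V  V  W  Z  Z  Z  W
 ·  0  0  0  0  0  0  0  0  0  0  0
 Z  0  1  1  1  1  1  1  1  1  1  1
 Z  0  1  2  2  2  2  2  2  2  2  2
 W  0  1  2  2  2  2  3  3  3  3  3
 V  0  1  2  2  3  3  3  3  3  3  3
 V  0  1  2  2  3  4  4  4  4  4  4
 Z  0  1  2  2  3  4  4  5  5  5  5
 W  0  1  2  2  3  4  5  5  5  5  6
 W  0  1  2  2  3  4  5  5  5  5  6
 S  0  1  2  3  3  4  5  5  5  5  6
dp[9][10] = 6. One LCS (by backtracking along matches): ZZVVZW.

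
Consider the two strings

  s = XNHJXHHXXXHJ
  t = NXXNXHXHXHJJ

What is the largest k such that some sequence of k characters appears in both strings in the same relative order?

8

Match X [1,3], then N [2,4], then H [3,6], then X [5,7], then H [7,8], then X [10,9], then H [11,10], then J [12,12] — 8 characters in the same relative order in both. Since dp[12][12] = 8, nothing longer is possible.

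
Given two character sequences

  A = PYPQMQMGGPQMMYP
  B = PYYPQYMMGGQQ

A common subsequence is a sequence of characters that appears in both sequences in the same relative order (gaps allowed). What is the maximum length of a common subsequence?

Pick P (A #1, B #1), Y (A #2, B #3), P (A #3, B #4), Q (A #4, B #5), M (A #5, B #7), M (A #7, B #8), G (A #8, B #9), G (A #9, B #10), Q (A #11, B #12); all 9 characters appear in both, in order. dp[15][12] = 9 confirms this is the maximum.

9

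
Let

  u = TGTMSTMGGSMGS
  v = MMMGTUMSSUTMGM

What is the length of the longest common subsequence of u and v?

8

Match G at u[2]=v[4]; then T at u[3]=v[5]; then M at u[4]=v[7]; then S at u[5]=v[9]; then T at u[6]=v[11]; then M at u[7]=v[12]; then G at u[9]=v[13]; then M at u[11]=v[14] — 8 characters in the same relative order in both. dp[13][14] = 8 confirms this is the maximum.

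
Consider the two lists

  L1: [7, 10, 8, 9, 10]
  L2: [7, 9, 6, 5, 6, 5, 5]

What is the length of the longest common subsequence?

2

One common subsequence of length 2: 7 at L1[1]=L2[1] → 9 at L1[4]=L2[2], and the DP table's final entry dp[5][7] is also 2, so no common subsequence is longer.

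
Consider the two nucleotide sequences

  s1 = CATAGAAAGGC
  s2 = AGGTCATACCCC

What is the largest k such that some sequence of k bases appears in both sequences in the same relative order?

5

Match C (s1 #1, s2 #5) → A (s1 #2, s2 #6) → T (s1 #3, s2 #7) → A (s1 #4, s2 #8) → C (s1 #11, s2 #12) — 5 bases in the same relative order in both, and the DP table's final entry dp[11][12] is also 5, so no common subsequence is longer.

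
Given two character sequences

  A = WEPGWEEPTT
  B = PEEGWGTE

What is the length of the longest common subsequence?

Match E at A[2]=B[3]; then G at A[4]=B[4]; then W at A[5]=B[5]; then E at A[7]=B[8] — 4 characters in the same relative order in both. Since dp[10][8] = 4, nothing longer is possible.

4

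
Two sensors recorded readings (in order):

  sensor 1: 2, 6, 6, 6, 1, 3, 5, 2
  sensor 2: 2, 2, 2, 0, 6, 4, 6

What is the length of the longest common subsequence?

3

Let dp[i][j] be the LCS length of the first i values of sensor 1 and the first j values of sensor 2. dp[i][j] = dp[i-1][j-1]+1 when the i-th and j-th values match, else max(dp[i-1][j], dp[i][j-1]).
    ·  2  2  2  0  6  4  6
 ·  0  0  0  0  0  0  0  0
 2  0  1  1  1  1  1  1  1
 6  0  1  1  1  1  2  2  2
 6  0  1  1  1  1  2  2  3
 6  0  1  1  1  1  2  2  3
 1  0  1  1  1  1  2  2  3
 3  0  1  1  1  1  2  2  3
 5  0  1  1  1  1  2  2  3
 2  0  1  2  2  2  2  2  3
dp[8][7] = 3. One LCS (by backtracking along matches): 2, 6, 6.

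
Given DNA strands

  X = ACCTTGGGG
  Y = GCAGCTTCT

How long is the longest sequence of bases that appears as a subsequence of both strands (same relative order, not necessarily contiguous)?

Taking A [1,3]; then C [2,5]; then C [3,8]; then T [5,9] gives a common subsequence of length 4. The LCS DP gives dp[9][9] = 4, so this is optimal.

4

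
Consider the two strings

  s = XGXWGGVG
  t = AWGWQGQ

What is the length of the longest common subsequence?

Match G at s[2]=t[3]; then W at s[4]=t[4]; then G at s[5]=t[6] — 3 characters in the same relative order in both, and the DP table's final entry dp[8][7] is also 3, so no common subsequence is longer.

3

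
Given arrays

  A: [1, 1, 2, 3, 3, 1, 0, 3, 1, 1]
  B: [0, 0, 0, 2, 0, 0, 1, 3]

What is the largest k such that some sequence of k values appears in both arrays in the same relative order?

Match 2 at A[3]=B[4], 1 at A[6]=B[7], 3 at A[8]=B[8] — 3 values in the same relative order in both. The LCS DP gives dp[10][8] = 3, so this is optimal.

3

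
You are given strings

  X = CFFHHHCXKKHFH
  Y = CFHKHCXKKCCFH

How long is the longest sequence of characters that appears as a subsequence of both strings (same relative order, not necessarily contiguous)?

Pick C (X #1, Y #1); then F (X #3, Y #2); then H (X #4, Y #3); then H (X #6, Y #5); then C (X #7, Y #6); then X (X #8, Y #7); then K (X #9, Y #8); then K (X #10, Y #9); then F (X #12, Y #12); then H (X #13, Y #13); all 10 characters appear in both, in order. Since dp[13][13] = 10, nothing longer is possible.

10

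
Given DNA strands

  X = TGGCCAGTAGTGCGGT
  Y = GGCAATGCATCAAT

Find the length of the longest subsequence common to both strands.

9

One common subsequence of length 9: G [2,1]; then G [3,2]; then C [4,3]; then A [6,5]; then G [7,7]; then A [9,9]; then T [11,10]; then C [13,11]; then T [16,14]. Since dp[16][14] = 9, nothing longer is possible.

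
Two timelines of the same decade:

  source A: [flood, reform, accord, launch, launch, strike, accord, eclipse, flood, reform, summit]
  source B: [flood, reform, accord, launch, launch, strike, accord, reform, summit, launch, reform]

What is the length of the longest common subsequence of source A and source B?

9

One common subsequence of length 9: flood at source A[1]=source B[1]; then reform at source A[2]=source B[2]; then accord at source A[3]=source B[3]; then launch at source A[4]=source B[4]; then launch at source A[5]=source B[5]; then strike at source A[6]=source B[6]; then accord at source A[7]=source B[7]; then reform at source A[10]=source B[8]; then summit at source A[11]=source B[9]. dp[11][11] = 9 confirms this is the maximum.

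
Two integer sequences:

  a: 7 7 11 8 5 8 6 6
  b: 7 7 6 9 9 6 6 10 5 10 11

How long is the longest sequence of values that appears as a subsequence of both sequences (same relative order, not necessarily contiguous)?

4

Let dp[i][j] be the LCS length of the first i values of a and the first j values of b. dp[i][j] = dp[i-1][j-1]+1 when the i-th and j-th values match, else max(dp[i-1][j], dp[i][j-1]).
    ·  7  7  6  9  9  6  6 10  5 10 11
 ·  0  0  0  0  0  0  0  0  0  0  0  0
 7  0  1  1  1  1  1  1  1  1  1  1  1
 7  0  1  2  2  2  2  2  2  2  2  2  2
11  0  1  2  2  2  2  2  2  2  2  2  3
 8  0  1  2  2  2  2  2  2  2  2  2  3
 5  0  1  2  2  2  2  2  2  2  3  3  3
 8  0  1  2  2  2  2  2  2  2  3  3  3
 6  0  1  2  3  3  3  3  3  3  3  3  3
 6  0  1  2  3  3  3  4  4  4  4  4  4
dp[8][11] = 4. One LCS (by backtracking along matches): 7, 7, 6, 6.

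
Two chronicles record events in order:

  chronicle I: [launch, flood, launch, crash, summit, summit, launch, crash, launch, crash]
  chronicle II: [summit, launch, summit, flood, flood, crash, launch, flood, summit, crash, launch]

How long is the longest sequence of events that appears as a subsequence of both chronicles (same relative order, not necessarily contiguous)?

Taking launch at chronicle I[1]=chronicle II[2]; then flood at chronicle I[2]=chronicle II[5]; then launch at chronicle I[3]=chronicle II[7]; then summit at chronicle I[6]=chronicle II[9]; then crash at chronicle I[8]=chronicle II[10]; then launch at chronicle I[9]=chronicle II[11] gives a common subsequence of length 6. Since dp[10][11] = 6, nothing longer is possible.

6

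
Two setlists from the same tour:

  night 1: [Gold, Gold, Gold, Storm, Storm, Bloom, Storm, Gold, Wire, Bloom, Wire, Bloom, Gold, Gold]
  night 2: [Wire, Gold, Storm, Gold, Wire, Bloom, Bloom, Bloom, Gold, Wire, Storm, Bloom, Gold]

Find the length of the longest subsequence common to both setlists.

8

Pick Gold [3,2], Storm [7,3], Gold [8,4], Wire [9,5], Bloom [10,8], Wire [11,10], Bloom [12,12], Gold [14,13]; all 8 songs appear in both, in order, and the DP table's final entry dp[14][13] is also 8, so no common subsequence is longer.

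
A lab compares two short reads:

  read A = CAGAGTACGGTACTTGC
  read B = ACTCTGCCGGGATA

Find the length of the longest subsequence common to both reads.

One common subsequence of length 7: C at read A[1]=read B[4]; then G at read A[3]=read B[6]; then G at read A[5]=read B[9]; then G at read A[9]=read B[10]; then G at read A[10]=read B[11]; then T at read A[11]=read B[13]; then A at read A[12]=read B[14]. Since dp[17][14] = 7, nothing longer is possible.

7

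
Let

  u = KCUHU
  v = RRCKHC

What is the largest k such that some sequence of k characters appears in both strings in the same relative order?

Let dp[i][j] be the LCS length of the first i characters of u and the first j characters of v. dp[i][j] = dp[i-1][j-1]+1 when the i-th and j-th characters match, else max(dp[i-1][j], dp[i][j-1]).
    ·  R  R  C  K  H  C
 ·  0  0  0  0  0  0  0
 K  0  0  0  0  1  1  1
 C  0  0  0  1  1  1  2
 U  0  0  0  1  1  1  2
 H  0  0  0  1  1  2  2
 U  0  0  0  1  1  2  2
dp[5][6] = 2. One LCS (by backtracking along matches): KC.

2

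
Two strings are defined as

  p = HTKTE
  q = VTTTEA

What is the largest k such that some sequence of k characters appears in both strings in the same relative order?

3

One common subsequence of length 3: T at p[2]=q[3]; then T at p[4]=q[4]; then E at p[5]=q[5]. The LCS DP gives dp[5][6] = 3, so this is optimal.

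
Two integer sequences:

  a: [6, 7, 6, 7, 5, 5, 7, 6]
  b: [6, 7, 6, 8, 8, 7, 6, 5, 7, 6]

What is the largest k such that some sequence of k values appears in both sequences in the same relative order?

7

One common subsequence of length 7: 6 (a #1, b #1); then 7 (a #2, b #2); then 6 (a #3, b #3); then 7 (a #4, b #6); then 5 (a #6, b #8); then 7 (a #7, b #9); then 6 (a #8, b #10). dp[8][10] = 7 confirms this is the maximum.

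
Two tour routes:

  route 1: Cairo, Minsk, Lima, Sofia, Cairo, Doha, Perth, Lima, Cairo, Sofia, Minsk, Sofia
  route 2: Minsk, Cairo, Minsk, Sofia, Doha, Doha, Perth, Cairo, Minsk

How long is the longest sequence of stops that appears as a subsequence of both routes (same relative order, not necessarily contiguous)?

Taking Cairo at route 1[1]=route 2[2] → Minsk at route 1[2]=route 2[3] → Sofia at route 1[4]=route 2[4] → Doha at route 1[6]=route 2[6] → Perth at route 1[7]=route 2[7] → Cairo at route 1[9]=route 2[8] → Minsk at route 1[11]=route 2[9] gives a common subsequence of length 7, and the DP table's final entry dp[12][9] is also 7, so no common subsequence is longer.

7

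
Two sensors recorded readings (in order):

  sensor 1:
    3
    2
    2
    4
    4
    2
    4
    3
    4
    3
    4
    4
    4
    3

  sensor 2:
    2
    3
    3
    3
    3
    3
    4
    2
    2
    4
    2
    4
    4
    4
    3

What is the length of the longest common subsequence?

9

One common subsequence of length 9: 3 [1,6], then 2 [2,8], then 2 [3,9], then 4 [5,10], then 2 [6,11], then 4 [11,12], then 4 [12,13], then 4 [13,14], then 3 [14,15]. dp[14][15] = 9 confirms this is the maximum.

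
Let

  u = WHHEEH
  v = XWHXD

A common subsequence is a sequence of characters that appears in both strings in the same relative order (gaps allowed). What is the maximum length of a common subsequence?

2

Let dp[i][j] be the LCS length of the first i characters of u and the first j characters of v. dp[i][j] = dp[i-1][j-1]+1 when the i-th and j-th characters match, else max(dp[i-1][j], dp[i][j-1]).
    ·  X  W  H  X  D
 ·  0  0  0  0  0  0
 W  0  0  1  1  1  1
 H  0  0  1  2  2  2
 H  0  0  1  2  2  2
 E  0  0  1  2  2  2
 E  0  0  1  2  2  2
 H  0  0  1  2  2  2
dp[6][5] = 2. One LCS (by backtracking along matches): WH.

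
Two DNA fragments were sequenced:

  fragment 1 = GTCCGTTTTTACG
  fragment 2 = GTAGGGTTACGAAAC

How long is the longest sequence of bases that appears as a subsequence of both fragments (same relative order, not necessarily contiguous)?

8

Match G (fragment 1 #1, fragment 2 #1) → T (fragment 1 #2, fragment 2 #2) → G (fragment 1 #5, fragment 2 #6) → T (fragment 1 #9, fragment 2 #7) → T (fragment 1 #10, fragment 2 #8) → A (fragment 1 #11, fragment 2 #9) → C (fragment 1 #12, fragment 2 #10) → G (fragment 1 #13, fragment 2 #11) — 8 bases in the same relative order in both, and the DP table's final entry dp[13][15] is also 8, so no common subsequence is longer.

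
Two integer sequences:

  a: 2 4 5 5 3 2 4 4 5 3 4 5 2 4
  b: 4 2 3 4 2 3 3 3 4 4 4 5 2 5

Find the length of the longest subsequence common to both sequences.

Pick 2 [1,2], then 4 [2,4], then 3 [5,8], then 4 [7,9], then 4 [8,10], then 4 [11,11], then 5 [12,12], then 2 [13,13]; all 8 values appear in both, in order. dp[14][14] = 8 confirms this is the maximum.

8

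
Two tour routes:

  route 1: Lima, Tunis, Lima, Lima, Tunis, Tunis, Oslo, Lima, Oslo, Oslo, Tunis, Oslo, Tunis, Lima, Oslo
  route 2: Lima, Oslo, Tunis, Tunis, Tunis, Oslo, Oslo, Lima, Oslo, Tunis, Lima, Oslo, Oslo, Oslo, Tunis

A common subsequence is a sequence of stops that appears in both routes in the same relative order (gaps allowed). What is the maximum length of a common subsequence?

10

Match Lima [1,1], then Tunis [2,3], then Tunis [5,4], then Tunis [6,5], then Oslo [7,9], then Lima [8,11], then Oslo [9,12], then Oslo [10,13], then Oslo [12,14], then Tunis [13,15] — 10 stops in the same relative order in both, and the DP table's final entry dp[15][15] is also 10, so no common subsequence is longer.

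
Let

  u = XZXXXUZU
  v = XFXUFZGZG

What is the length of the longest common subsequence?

Let dp[i][j] be the LCS length of the first i characters of u and the first j characters of v. dp[i][j] = dp[i-1][j-1]+1 when the i-th and j-th characters match, else max(dp[i-1][j], dp[i][j-1]).
    ·  X  F  X  U  F  Z  G  Z  G
 ·  0  0  0  0  0  0  0  0  0  0
 X  0  1  1  1  1  1  1  1  1  1
 Z  0  1  1  1  1  1  2  2  2  2
 X  0  1  1  2  2  2  2  2  2  2
 X  0  1  1  2  2  2  2  2  2  2
 X  0  1  1  2  2  2  2  2  2  2
 U  0  1  1  2  3  3  3  3  3  3
 Z  0  1  1  2  3  3  4  4  4  4
 U  0  1  1  2  3  3  4  4  4  4
dp[8][9] = 4. One LCS (by backtracking along matches): XXUZ.

4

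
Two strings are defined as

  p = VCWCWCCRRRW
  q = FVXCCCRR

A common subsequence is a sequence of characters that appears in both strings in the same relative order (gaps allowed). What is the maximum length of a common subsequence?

One common subsequence of length 6: V (p #1, q #2); then C (p #4, q #4); then C (p #6, q #5); then C (p #7, q #6); then R (p #9, q #7); then R (p #10, q #8). The LCS DP gives dp[11][8] = 6, so this is optimal.

6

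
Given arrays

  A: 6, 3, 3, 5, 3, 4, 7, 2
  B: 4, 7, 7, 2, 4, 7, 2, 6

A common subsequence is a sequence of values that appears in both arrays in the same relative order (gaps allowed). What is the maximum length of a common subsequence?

Let dp[i][j] be the LCS length of the first i values of A and the first j values of B. dp[i][j] = dp[i-1][j-1]+1 when the i-th and j-th values match, else max(dp[i-1][j], dp[i][j-1]).
    ·  4  7  7  2  4  7  2  6
 ·  0  0  0  0  0  0  0  0  0
 6  0  0  0  0  0  0  0  0  1
 3  0  0  0  0  0  0  0  0  1
 3  0  0  0  0  0  0  0  0  1
 5  0  0  0  0  0  0  0  0  1
 3  0  0  0  0  0  0  0  0  1
 4  0  1  1  1  1  1  1  1  1
 7  0  1  2  2  2  2  2  2  2
 2  0  1  2  2  3  3  3  3  3
dp[8][8] = 3. One LCS (by backtracking along matches): 4, 7, 2.

3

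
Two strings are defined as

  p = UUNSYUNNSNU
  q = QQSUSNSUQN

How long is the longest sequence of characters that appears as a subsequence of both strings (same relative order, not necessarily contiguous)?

Pick U at p[1]=q[4], N at p[3]=q[6], S at p[4]=q[7], U at p[6]=q[8], N at p[10]=q[10]; all 5 characters appear in both, in order. Since dp[11][10] = 5, nothing longer is possible.

5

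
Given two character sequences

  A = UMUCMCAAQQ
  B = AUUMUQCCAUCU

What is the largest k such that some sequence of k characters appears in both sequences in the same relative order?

6

Pick U (A #1, B #3); then M (A #2, B #4); then U (A #3, B #5); then C (A #4, B #7); then C (A #6, B #8); then A (A #7, B #9); all 6 characters appear in both, in order. The LCS DP gives dp[10][12] = 6, so this is optimal.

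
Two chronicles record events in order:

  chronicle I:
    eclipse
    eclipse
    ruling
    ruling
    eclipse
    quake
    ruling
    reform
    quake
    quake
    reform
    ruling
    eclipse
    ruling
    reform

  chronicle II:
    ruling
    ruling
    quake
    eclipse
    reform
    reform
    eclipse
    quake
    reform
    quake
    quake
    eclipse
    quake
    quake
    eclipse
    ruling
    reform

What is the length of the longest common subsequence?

One common subsequence of length 10: ruling at chronicle I[3]=chronicle II[1] → ruling at chronicle I[4]=chronicle II[2] → eclipse at chronicle I[5]=chronicle II[7] → quake at chronicle I[6]=chronicle II[8] → reform at chronicle I[8]=chronicle II[9] → quake at chronicle I[9]=chronicle II[13] → quake at chronicle I[10]=chronicle II[14] → eclipse at chronicle I[13]=chronicle II[15] → ruling at chronicle I[14]=chronicle II[16] → reform at chronicle I[15]=chronicle II[17]. dp[15][17] = 10 confirms this is the maximum.

10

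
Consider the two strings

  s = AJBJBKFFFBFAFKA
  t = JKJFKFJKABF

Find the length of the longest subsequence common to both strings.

Taking J (s #2, t #1), J (s #4, t #3), K (s #6, t #5), F (s #7, t #6), B (s #10, t #10), F (s #13, t #11) gives a common subsequence of length 6. Since dp[15][11] = 6, nothing longer is possible.

6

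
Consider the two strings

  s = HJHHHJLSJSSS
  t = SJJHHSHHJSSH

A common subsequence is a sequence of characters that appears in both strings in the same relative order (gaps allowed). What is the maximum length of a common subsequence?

Let dp[i][j] be the LCS length of the first i characters of s and the first j characters of t. dp[i][j] = dp[i-1][j-1]+1 when the i-th and j-th characters match, else max(dp[i-1][j], dp[i][j-1]).
    ·  S  J  J  H  H  S  H  H  J  S  S  H
 ·  0  0  0  0  0  0  0  0  0  0  0  0  0
 H  0  0  0  0  1  1  1  1  1  1  1  1  1
 J  0  0  1  1  1  1  1  1  1  2  2  2  2
 H  0  0  1  1  2  2  2  2  2  2  2  2  3
 H  0  0  1  1  2  3  3  3  3  3  3  3  3
 H  0  0  1  1  2  3  3  4  4  4  4  4  4
 J  0  0  1  2  2  3  3  4  4  5  5  5  5
 L  0  0  1  2  2  3  3  4  4  5  5  5  5
 S  0  1  1  2  2  3  4  4  4  5  6  6  6
 J  0  1  2  2  2  3  4  4  4  5  6  6  6
 S  0  1  2  2  2  3  4  4  4  5  6  7  7
 S  0  1  2  2  2  3  4  4  4  5  6  7  7
 S  0  1  2  2  2  3  4  4  4  5  6  7  7
dp[12][12] = 7. One LCS (by backtracking along matches): HHHHJSS.

7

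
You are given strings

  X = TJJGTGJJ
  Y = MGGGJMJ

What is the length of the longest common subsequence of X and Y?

4

Let dp[i][j] be the LCS length of the first i characters of X and the first j characters of Y. dp[i][j] = dp[i-1][j-1]+1 when the i-th and j-th characters match, else max(dp[i-1][j], dp[i][j-1]).
    ·  M  G  G  G  J  M  J
 ·  0  0  0  0  0  0  0  0
 T  0  0  0  0  0  0  0  0
 J  0  0  0  0  0  1  1  1
 J  0  0  0  0  0  1  1  2
 G  0  0  1  1  1  1  1  2
 T  0  0  1  1  1  1  1  2
 G  0  0  1  2  2  2  2  2
 J  0  0  1  2  2  3  3  3
 J  0  0  1  2  2  3  3  4
dp[8][7] = 4. One LCS (by backtracking along matches): GGJJ.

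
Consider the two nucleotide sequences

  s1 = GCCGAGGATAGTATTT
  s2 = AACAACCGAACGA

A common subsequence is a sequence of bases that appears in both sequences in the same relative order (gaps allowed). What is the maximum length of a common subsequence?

7

Match C (s1 #2, s2 #6); then C (s1 #3, s2 #7); then G (s1 #4, s2 #8); then A (s1 #5, s2 #9); then A (s1 #8, s2 #10); then G (s1 #11, s2 #12); then A (s1 #13, s2 #13) — 7 bases in the same relative order in both. The LCS DP gives dp[16][13] = 7, so this is optimal.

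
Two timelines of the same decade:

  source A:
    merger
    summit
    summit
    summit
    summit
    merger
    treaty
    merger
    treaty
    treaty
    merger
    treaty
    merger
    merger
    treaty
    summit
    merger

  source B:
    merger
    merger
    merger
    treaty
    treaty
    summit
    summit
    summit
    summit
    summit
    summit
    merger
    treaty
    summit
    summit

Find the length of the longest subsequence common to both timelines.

8

Pick merger at source A[1]=source B[3]; then summit at source A[2]=source B[8]; then summit at source A[3]=source B[9]; then summit at source A[4]=source B[10]; then summit at source A[5]=source B[11]; then merger at source A[6]=source B[12]; then treaty at source A[7]=source B[13]; then summit at source A[16]=source B[15]; all 8 events appear in both, in order. dp[17][15] = 8 confirms this is the maximum.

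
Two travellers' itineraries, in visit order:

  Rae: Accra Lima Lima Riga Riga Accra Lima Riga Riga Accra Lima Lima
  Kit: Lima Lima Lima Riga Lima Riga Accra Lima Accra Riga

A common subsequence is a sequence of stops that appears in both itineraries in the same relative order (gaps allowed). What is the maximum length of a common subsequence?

One common subsequence of length 7: Lima at Rae[2]=Kit[2]; then Lima at Rae[3]=Kit[3]; then Riga at Rae[4]=Kit[4]; then Riga at Rae[5]=Kit[6]; then Accra at Rae[6]=Kit[7]; then Lima at Rae[7]=Kit[8]; then Riga at Rae[9]=Kit[10]. Since dp[12][10] = 7, nothing longer is possible.

7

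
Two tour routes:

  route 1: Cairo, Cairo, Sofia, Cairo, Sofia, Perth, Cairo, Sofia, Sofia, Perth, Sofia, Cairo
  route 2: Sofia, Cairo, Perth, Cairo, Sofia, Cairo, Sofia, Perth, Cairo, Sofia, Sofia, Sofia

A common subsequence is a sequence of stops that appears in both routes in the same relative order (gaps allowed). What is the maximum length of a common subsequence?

Match Cairo [1,2]; then Cairo [2,4]; then Sofia [3,5]; then Cairo [4,6]; then Sofia [5,7]; then Perth [6,8]; then Cairo [7,9]; then Sofia [8,10]; then Sofia [9,11]; then Sofia [11,12] — 10 stops in the same relative order in both. The LCS DP gives dp[12][12] = 10, so this is optimal.

10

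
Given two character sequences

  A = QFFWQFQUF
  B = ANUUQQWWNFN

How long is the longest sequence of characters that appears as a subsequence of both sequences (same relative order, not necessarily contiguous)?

3

Let dp[i][j] be the LCS length of the first i characters of A and the first j characters of B. dp[i][j] = dp[i-1][j-1]+1 when the i-th and j-th characters match, else max(dp[i-1][j], dp[i][j-1]).
    ·  A  N  U  U  Q  Q  W  W  N  F  N
 ·  0  0  0  0  0  0  0  0  0  0  0  0
 Q  0  0  0  0  0  1  1  1  1  1  1  1
 F  0  0  0  0  0  1  1  1  1  1  2  2
 F  0  0  0  0  0  1  1  1  1  1  2  2
 W  0  0  0  0  0  1  1  2  2  2  2  2
 Q  0  0  0  0  0  1  2  2  2  2  2  2
 F  0  0  0  0  0  1  2  2  2  2  3  3
 Q  0  0  0  0  0  1  2  2  2  2  3  3
 U  0  0  0  1  1  1  2  2  2  2  3  3
 F  0  0  0  1  1  1  2  2  2  2  3  3
dp[9][11] = 3. One LCS (by backtracking along matches): QWF.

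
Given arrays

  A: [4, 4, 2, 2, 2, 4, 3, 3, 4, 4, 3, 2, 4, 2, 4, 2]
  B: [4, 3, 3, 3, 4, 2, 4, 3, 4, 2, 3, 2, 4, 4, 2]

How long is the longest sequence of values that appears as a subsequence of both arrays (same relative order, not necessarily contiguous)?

Taking 4 [1,1]; then 4 [2,5]; then 2 [5,6]; then 4 [6,7]; then 3 [8,8]; then 4 [9,9]; then 3 [11,11]; then 2 [12,12]; then 4 [13,13]; then 4 [15,14]; then 2 [16,15] gives a common subsequence of length 11. The LCS DP gives dp[16][15] = 11, so this is optimal.

11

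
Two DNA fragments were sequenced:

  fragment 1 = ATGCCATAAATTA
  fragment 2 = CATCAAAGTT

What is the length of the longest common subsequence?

Let dp[i][j] be the LCS length of the first i bases of fragment 1 and the first j bases of fragment 2. dp[i][j] = dp[i-1][j-1]+1 when the i-th and j-th bases match, else max(dp[i-1][j], dp[i][j-1]).
    ·  C  A  T  C  A  A  A  G  T  T
 ·  0  0  0  0  0  0  0  0  0  0  0
 A  0  0  1  1  1  1  1  1  1  1  1
 T  0  0  1  2  2  2  2  2  2  2  2
 G  0  0  1  2  2  2  2  2  3  3  3
 C  0  1  1  2  3  3  3  3  3  3  3
 C  0  1  1  2  3  3  3  3  3  3  3
 A  0  1  2  2  3  4  4  4  4  4  4
 T  0  1  2  3  3  4  4  4  4  5  5
 A  0  1  2  3  3  4  5  5  5  5  5
 A  0  1  2  3  3  4  5  6  6  6  6
 A  0  1  2  3  3  4  5  6  6  6  6
 T  0  1  2  3  3  4  5  6  6  7  7
 T  0  1  2  3  3  4  5  6  6  7  8
 A  0  1  2  3  3  4  5  6  6  7  8
dp[13][10] = 8. One LCS (by backtracking along matches): ATCAAATT.

8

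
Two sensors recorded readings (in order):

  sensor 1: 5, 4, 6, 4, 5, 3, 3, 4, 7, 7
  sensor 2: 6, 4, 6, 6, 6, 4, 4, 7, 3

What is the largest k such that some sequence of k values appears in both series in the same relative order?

Match 4 at sensor 1[2]=sensor 2[2] → 6 at sensor 1[3]=sensor 2[5] → 4 at sensor 1[4]=sensor 2[6] → 4 at sensor 1[8]=sensor 2[7] → 7 at sensor 1[9]=sensor 2[8] — 5 values in the same relative order in both. dp[10][9] = 5 confirms this is the maximum.

5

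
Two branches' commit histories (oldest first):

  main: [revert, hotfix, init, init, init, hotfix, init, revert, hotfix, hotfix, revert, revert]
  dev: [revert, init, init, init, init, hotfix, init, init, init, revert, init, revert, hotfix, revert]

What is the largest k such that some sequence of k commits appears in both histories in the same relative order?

9

One common subsequence of length 9: revert (main #1, dev #1), hotfix (main #2, dev #6), init (main #3, dev #7), init (main #4, dev #8), init (main #5, dev #9), init (main #7, dev #11), revert (main #8, dev #12), hotfix (main #10, dev #13), revert (main #12, dev #14), and the DP table's final entry dp[12][14] is also 9, so no common subsequence is longer.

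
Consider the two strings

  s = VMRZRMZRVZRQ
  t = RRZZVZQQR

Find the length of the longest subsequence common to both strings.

Let dp[i][j] be the LCS length of the first i characters of s and the first j characters of t. dp[i][j] = dp[i-1][j-1]+1 when the i-th and j-th characters match, else max(dp[i-1][j], dp[i][j-1]).
    ·  R  R  Z  Z  V  Z  Q  Q  R
 ·  0  0  0  0  0  0  0  0  0  0
 V  0  0  0  0  0  1  1  1  1  1
 M  0  0  0  0  0  1  1  1  1  1
 R  0  1  1  1  1  1  1  1  1  2
 Z  0  1  1  2  2  2  2  2  2  2
 R  0  1  2  2  2  2  2  2  2  3
 M  0  1  2  2  2  2  2  2  2  3
 Z  0  1  2  3  3  3  3  3  3  3
 R  0  1  2  3  3  3  3  3  3  4
 V  0  1  2  3  3  4  4  4  4  4
 Z  0  1  2  3  4  4  5  5  5  5
 R  0  1  2  3  4  4  5  5  5  6
 Q  0  1  2  3  4  4  5  6  6  6
dp[12][9] = 6. One LCS (by backtracking along matches): RZZVZR.

6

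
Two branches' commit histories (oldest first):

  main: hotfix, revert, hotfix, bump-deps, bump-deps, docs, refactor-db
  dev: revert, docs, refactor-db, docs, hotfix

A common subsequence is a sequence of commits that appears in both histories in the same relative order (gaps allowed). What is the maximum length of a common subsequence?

3

Pick revert at main[2]=dev[1], docs at main[6]=dev[2], refactor-db at main[7]=dev[3]; all 3 commits appear in both, in order. The LCS DP gives dp[7][5] = 3, so this is optimal.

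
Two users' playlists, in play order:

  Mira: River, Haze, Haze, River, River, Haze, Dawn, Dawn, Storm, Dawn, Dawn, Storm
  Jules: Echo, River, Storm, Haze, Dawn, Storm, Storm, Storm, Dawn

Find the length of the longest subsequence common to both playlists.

Match River (Mira #1, Jules #2); then Haze (Mira #6, Jules #4); then Dawn (Mira #7, Jules #5); then Storm (Mira #9, Jules #8); then Dawn (Mira #11, Jules #9) — 5 songs in the same relative order in both. Since dp[12][9] = 5, nothing longer is possible.

5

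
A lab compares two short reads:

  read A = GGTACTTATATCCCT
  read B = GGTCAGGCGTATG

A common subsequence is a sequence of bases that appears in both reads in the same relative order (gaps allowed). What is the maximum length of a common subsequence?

8

Pick G [1,1], then G [2,2], then T [3,3], then A [4,5], then C [5,8], then T [7,10], then A [8,11], then T [9,12]; all 8 bases appear in both, in order. The LCS DP gives dp[15][13] = 8, so this is optimal.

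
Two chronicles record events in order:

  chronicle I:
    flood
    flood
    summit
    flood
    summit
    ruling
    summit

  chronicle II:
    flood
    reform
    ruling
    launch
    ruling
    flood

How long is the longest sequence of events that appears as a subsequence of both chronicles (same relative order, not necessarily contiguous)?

Pick flood at chronicle I[1]=chronicle II[1]; then flood at chronicle I[4]=chronicle II[6]; all 2 events appear in both, in order. The LCS DP gives dp[7][6] = 2, so this is optimal.

2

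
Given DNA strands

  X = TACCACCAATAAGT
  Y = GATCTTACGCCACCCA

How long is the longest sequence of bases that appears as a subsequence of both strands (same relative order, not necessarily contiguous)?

8

Taking T [1,6] → A [2,7] → C [3,10] → C [4,11] → A [5,12] → C [6,14] → C [7,15] → A [12,16] gives a common subsequence of length 8. Since dp[14][16] = 8, nothing longer is possible.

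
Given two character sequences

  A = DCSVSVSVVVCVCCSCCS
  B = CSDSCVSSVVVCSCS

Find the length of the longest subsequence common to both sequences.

12

Match D [1,3], then C [2,5], then V [4,6], then S [5,7], then S [7,8], then V [9,9], then V [10,10], then V [12,11], then C [14,12], then S [15,13], then C [17,14], then S [18,15] — 12 characters in the same relative order in both, and the DP table's final entry dp[18][15] is also 12, so no common subsequence is longer.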